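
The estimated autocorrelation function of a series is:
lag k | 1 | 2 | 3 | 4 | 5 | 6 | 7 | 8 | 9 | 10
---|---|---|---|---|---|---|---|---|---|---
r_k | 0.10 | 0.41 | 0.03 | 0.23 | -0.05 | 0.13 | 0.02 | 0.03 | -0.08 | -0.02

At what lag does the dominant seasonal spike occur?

2

The largest autocorrelation is r_2 = 0.41, with a weaker echo at lag 4 (0.23); the remaining lags stay at or below 0.13.
The dominant spike at lag 2 indicates a seasonal period of 2.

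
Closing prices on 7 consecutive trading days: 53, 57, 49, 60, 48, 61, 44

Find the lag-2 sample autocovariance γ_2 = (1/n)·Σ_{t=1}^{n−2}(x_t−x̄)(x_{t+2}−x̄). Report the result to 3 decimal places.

Mean x̄ = (53 + 57 + 49 + 60 + 48 + 61 + 44)/7 = 53.1429
Deviations: -0.1429, 3.8571, -4.1429, 6.8571, -5.1429, 7.8571, -9.1429
Σ_{t=1}^{5}(x_t−x̄)(x_{t+2}−x̄) = 149.2449
γ_2 = 149.2449 / 7 = 21.321

21.321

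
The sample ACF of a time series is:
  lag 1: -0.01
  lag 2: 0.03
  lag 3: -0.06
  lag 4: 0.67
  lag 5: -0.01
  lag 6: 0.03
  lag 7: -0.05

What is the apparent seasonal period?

The largest autocorrelation is r_4 = 0.67; the remaining lags stay at or below 0.03.
The dominant spike at lag 4 indicates a seasonal period of 4.

4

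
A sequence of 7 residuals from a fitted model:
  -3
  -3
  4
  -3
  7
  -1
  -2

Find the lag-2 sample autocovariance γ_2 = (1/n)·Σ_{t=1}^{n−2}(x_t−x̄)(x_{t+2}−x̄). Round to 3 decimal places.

Mean x̄ = (-3 − 3 + 4 − 3 + 7 − 1 − 2)/7 = -0.1429
Σ_{t=1}^{5}(x_t−x̄)(x_{t+2}−x̄) = 15.1020
γ_2 = 15.1020 / 7 = 2.157

2.157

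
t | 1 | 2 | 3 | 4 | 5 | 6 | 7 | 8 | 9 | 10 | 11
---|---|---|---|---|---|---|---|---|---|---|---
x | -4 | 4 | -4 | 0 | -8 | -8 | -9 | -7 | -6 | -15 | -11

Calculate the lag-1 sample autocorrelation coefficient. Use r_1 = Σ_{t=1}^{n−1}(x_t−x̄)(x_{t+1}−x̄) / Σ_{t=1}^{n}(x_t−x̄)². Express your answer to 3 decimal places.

0.367

Mean x̄ = (-4 + 4 − 4 + 0 − 8 − 8 − 9 − 7 − 6 − 15 − 11)/11 = -6.1818
Numerator Σ_{t=1}^{10}(x_t−x̄)(x_{t+1}−x̄) = 98.1488
Denominator Σ(x_t−x̄)² = 267.6364
r_1 = 98.1488 / 267.6364 = 0.367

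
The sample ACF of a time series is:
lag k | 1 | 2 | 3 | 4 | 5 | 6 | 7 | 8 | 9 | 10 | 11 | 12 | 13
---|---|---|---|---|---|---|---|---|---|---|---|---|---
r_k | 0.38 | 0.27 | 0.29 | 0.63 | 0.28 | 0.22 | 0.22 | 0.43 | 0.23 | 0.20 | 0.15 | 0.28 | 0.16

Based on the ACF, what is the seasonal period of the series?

4

The largest autocorrelation is r_4 = 0.63, with a weaker echo at lag 8 (0.43); the remaining lags stay at or below 0.38. The elevated value at lag 1 (0.38), dropping to 0.27 at lag 2, reflects decaying short-term dependence rather than seasonality.
The dominant spike at lag 4 indicates a seasonal period of 4.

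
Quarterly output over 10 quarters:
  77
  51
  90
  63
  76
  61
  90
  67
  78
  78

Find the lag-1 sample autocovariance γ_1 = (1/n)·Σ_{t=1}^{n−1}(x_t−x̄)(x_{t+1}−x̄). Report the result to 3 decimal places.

-100.821

Mean x̄ = (77 + 51 + 90 + 63 + 76 + 61 + 90 + 67 + 78 + 78)/10 = 73.1000
Σ_{t=1}^{9}(x_t−x̄)(x_{t+1}−x̄) = -1008.2100
γ_1 = -1008.2100 / 10 = -100.821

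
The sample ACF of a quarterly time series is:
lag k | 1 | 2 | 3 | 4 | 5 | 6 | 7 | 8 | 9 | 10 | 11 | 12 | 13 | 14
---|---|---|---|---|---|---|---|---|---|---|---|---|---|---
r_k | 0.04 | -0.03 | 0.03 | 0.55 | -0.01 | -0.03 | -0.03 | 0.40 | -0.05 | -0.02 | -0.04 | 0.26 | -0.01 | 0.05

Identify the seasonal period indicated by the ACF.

4

The largest autocorrelation is r_4 = 0.55, with weaker echoes at lags 8 (0.40) and 12 (0.26); the remaining lags stay at or below 0.05.
The dominant spike at lag 4 indicates a seasonal period of 4.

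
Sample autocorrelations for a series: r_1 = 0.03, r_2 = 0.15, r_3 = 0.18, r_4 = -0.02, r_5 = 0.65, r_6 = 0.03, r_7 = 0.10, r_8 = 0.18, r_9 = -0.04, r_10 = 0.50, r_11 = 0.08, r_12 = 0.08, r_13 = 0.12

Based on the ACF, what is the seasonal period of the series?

5

The largest autocorrelation is r_5 = 0.65, with a weaker echo at lag 10 (0.50); the remaining lags stay at or below 0.18.
The dominant spike at lag 5 indicates a seasonal period of 5.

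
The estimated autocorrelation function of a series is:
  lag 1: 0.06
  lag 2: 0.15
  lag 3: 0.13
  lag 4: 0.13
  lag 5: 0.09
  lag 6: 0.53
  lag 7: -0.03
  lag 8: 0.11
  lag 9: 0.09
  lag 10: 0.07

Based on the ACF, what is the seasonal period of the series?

The largest autocorrelation is r_6 = 0.53; the remaining lags stay at or below 0.15.
The dominant spike at lag 6 indicates a seasonal period of 6.

6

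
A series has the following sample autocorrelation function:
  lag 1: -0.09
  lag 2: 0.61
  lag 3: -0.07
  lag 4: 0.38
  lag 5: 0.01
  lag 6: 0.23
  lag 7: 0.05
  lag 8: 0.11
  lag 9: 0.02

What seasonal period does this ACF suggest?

The largest autocorrelation is r_2 = 0.61, with weaker echoes at lags 4 (0.38) and 6 (0.23); the remaining lags stay at or below 0.11.
The dominant spike at lag 2 indicates a seasonal period of 2.

2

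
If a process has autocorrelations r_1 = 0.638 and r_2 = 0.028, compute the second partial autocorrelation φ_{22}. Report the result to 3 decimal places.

φ_{22} = (r_2 − r_1²) / (1 − r_1²)
r_1² = (0.638)² = 0.407044
Numerator = 0.028 − 0.4070 = -0.3790; denominator = 1 − 0.4070 = 0.5930
φ_{22} = -0.3790 / 0.5930 = -0.639

-0.639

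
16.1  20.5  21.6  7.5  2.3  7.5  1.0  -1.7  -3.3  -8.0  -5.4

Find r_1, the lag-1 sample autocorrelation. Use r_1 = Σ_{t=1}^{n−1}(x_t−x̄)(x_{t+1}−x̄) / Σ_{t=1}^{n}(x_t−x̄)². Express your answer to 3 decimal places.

Mean x̄ = (16.1 + 20.5 + 21.6 + 7.5 + 2.3 + 7.5 + 1.0 − 1.7 − 3.3 − 8.0 − 5.4)/11 = 5.2818
Numerator Σ_{t=1}^{10}(x_t−x̄)(x_{t+1}−x̄) = 772.1042
Denominator Σ(x_t−x̄)² = 1064.8764
r_1 = 772.1042 / 1064.8764 = 0.725

0.725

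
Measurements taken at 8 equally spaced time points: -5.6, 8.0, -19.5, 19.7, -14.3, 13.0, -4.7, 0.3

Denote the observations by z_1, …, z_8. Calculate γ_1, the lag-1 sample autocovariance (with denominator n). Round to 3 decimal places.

-139.296

Mean z̄ = (-5.6 + 8.0 − 19.5 + 19.7 − 14.3 + 13.0 − 4.7 + 0.3)/8 = -0.3875
Σ_{t=1}^{7}(z_t−z̄)(z_{t+1}−z̄) = -1114.3677
γ_1 = -1114.3677 / 8 = -139.296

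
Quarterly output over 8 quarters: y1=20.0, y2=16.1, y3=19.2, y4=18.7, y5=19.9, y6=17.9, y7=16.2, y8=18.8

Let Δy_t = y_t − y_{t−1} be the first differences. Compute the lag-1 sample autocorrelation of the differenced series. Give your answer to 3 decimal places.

-0.442

First differences Δy: -3.9, 3.1, -0.5, 1.2, -2.0, -1.7, 2.6
Mean of differences = -0.1714
Numerator Σ(Δy_t−Δȳ)(Δy_{t+1}−Δȳ) = -17.6722
Denominator Σ(Δy_t−Δȳ)² = 39.9543
r_1(Δy) = -17.6722 / 39.9543 = -0.442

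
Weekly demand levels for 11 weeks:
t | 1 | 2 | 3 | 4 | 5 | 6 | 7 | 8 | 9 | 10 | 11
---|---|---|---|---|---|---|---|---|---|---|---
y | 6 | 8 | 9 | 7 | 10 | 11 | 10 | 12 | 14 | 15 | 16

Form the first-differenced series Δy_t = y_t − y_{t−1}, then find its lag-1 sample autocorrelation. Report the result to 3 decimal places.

First differences Δy: 2, 1, -2, 3, 1, -1, 2, 2, 1, 1
Mean of differences = 1.0000
Numerator Σ(Δy_t−Δȳ)(Δy_{t+1}−Δȳ) = -7.0000
Denominator Σ(Δy_t−Δȳ)² = 20.0000
r_1(Δy) = -7.0000 / 20.0000 = -0.350

-0.350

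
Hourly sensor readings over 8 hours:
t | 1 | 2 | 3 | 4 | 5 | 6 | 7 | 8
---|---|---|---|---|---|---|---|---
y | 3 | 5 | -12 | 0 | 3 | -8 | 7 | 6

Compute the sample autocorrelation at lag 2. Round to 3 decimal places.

Mean ȳ = (3 + 5 − 12 + 0 + 3 − 8 + 7 + 6)/8 = 0.5000
Deviations from mean: 2.5000, 4.5000, -12.5000, -0.5000, 2.5000, -8.5000, 6.5000, 5.5000
Numerator Σ_{t=1}^{6}(y_t−ȳ)(y_{t+2}−ȳ) = -91.0000
Denominator Σ(y_t−ȳ)² = 334.0000
r_2 = -91.0000 / 334.0000 = -0.272

-0.272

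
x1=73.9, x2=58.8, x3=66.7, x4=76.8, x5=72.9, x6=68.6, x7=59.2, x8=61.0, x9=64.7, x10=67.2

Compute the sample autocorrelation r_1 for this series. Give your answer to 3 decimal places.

Mean x̄ = (73.9 + 58.8 + 66.7 + 76.8 + 72.9 + 68.6 + 59.2 + 61.0 + 64.7 + 67.2)/10 = 66.9800
Numerator Σ_{t=1}^{9}(x_t−x̄)(x_{t+1}−x̄) = 57.7136
Denominator Σ(x_t−x̄)² = 350.5160
r_1 = 57.7136 / 350.5160 = 0.165

0.165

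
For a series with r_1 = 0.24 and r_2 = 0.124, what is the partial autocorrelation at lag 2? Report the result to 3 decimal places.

0.070

φ_{22} = (r_2 − r_1²) / (1 − r_1²)
r_1² = (0.24)² = 0.0576
Numerator = 0.124 − 0.0576 = 0.0664; denominator = 1 − 0.0576 = 0.9424
φ_{22} = 0.0664 / 0.9424 = 0.070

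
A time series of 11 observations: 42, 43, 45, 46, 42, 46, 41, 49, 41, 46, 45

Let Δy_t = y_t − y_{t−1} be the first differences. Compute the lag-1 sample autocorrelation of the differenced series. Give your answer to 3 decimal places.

-0.861

First differences Δy: 1, 2, 1, -4, 4, -5, 8, -8, 5, -1
Mean of differences = 0.3000
Numerator Σ(Δy_t−Δȳ)(Δy_{t+1}−Δȳ) = -185.9900
Denominator Σ(Δy_t−Δȳ)² = 216.1000
r_1(Δy) = -185.9900 / 216.1000 = -0.861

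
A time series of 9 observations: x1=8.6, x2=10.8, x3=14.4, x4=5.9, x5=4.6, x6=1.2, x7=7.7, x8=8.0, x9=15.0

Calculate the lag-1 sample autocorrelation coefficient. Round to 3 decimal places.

0.251

Mean x̄ = (8.6 + 10.8 + 14.4 + 5.9 + 4.6 + 1.2 + 7.7 + 8.0 + 15.0)/9 = 8.4667
Numerator Σ_{t=1}^{8}(x_t−x̄)(x_{t+1}−x̄) = 39.8289
Denominator Σ(x_t−x̄)² = 158.5000
r_1 = 39.8289 / 158.5000 = 0.251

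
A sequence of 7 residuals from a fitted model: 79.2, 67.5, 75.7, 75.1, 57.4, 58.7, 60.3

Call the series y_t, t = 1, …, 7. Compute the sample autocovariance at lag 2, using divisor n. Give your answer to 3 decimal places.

2.534

Mean ȳ = (79.2 + 67.5 + 75.7 + 75.1 + 57.4 + 58.7 + 60.3)/7 = 67.7000
Σ_{t=1}^{5}(y_t−ȳ)(y_{t+2}−ȳ) = 17.7400
γ_2 = 17.7400 / 7 = 2.534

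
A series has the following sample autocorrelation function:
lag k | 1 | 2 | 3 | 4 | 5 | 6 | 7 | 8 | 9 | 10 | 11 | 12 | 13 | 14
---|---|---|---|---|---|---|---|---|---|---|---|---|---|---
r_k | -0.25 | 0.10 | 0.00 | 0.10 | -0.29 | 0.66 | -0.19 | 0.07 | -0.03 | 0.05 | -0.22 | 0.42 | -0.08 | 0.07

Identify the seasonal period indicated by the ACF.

6

The largest autocorrelation is r_6 = 0.66, with a weaker echo at lag 12 (0.42); the remaining lags stay at or below 0.10.
The dominant spike at lag 6 indicates a seasonal period of 6.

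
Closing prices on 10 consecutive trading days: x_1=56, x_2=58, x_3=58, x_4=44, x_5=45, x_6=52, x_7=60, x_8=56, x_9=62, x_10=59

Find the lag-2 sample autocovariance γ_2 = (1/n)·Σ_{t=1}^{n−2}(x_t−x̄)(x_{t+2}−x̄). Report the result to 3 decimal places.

-4.100

Mean x̄ = (56 + 58 + 58 + 44 + 45 + 52 + 60 + 56 + 62 + 59)/10 = 55.0000
Σ_{t=1}^{8}(x_t−x̄)(x_{t+2}−x̄) = -41.0000
γ_2 = -41.0000 / 10 = -4.100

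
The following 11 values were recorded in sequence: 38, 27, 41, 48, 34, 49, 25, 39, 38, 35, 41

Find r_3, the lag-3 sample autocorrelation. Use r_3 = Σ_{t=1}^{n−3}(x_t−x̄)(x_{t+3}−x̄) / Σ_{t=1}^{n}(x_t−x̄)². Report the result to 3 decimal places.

-0.025

Mean x̄ = (38 + 27 + 41 + 48 + 34 + 49 + 25 + 39 + 38 + 35 + 41)/11 = 37.7273
Numerator Σ_{t=1}^{8}(x_t−x̄)(x_{t+3}−x̄) = -13.8595
Denominator Σ(x_t−x̄)² = 554.1818
r_3 = -13.8595 / 554.1818 = -0.025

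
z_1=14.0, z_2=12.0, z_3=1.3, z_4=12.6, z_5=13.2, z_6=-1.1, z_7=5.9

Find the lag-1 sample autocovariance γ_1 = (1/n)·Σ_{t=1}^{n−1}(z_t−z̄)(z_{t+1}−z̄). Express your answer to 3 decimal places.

-5.349

Mean z̄ = (14.0 + 12.0 + 1.3 + 12.6 + 13.2 − 1.1 + 5.9)/7 = 8.2714
Deviations: 5.7286, 3.7286, -6.9714, 4.3286, 4.9286, -9.3714, -2.3714
Σ_{t=1}^{6}(z_t−z̄)(z_{t+1}−z̄) = -37.4408
γ_1 = -37.4408 / 7 = -5.349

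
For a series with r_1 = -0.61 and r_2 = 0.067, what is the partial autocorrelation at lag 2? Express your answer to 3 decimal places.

-0.486

φ_{22} = (r_2 − r_1²) / (1 − r_1²)
r_1² = (-0.61)² = 0.3721
Numerator = 0.067 − 0.3721 = -0.3051; denominator = 1 − 0.3721 = 0.6279
φ_{22} = -0.3051 / 0.6279 = -0.486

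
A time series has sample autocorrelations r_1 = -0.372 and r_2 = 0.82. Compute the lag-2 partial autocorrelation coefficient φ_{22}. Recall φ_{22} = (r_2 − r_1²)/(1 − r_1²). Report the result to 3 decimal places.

φ_{22} = (r_2 − r_1²) / (1 − r_1²)
r_1² = (-0.372)² = 0.138384
Numerator = 0.82 − 0.1384 = 0.6816; denominator = 1 − 0.1384 = 0.8616
φ_{22} = 0.6816 / 0.8616 = 0.791

0.791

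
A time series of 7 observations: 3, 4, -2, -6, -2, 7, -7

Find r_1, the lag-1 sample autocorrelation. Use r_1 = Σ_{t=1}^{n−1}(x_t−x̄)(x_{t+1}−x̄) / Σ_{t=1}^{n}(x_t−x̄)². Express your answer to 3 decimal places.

Mean x̄ = (3 + 4 − 2 − 6 − 2 + 7 − 7)/7 = -0.4286
Deviations from mean: 3.4286, 4.4286, -1.5714, -5.5714, -1.5714, 7.4286, -6.5714
Σ(x_t−x̄)(x_{t+1}−x̄) = (15.1837) + (-6.9592) + (8.7551) + (8.7551) + (-11.6735) + (-48.8163) = -34.7551
Denominator Σ(x_t−x̄)² = 165.7143
r_1 = -34.7551 / 165.7143 = -0.210

-0.210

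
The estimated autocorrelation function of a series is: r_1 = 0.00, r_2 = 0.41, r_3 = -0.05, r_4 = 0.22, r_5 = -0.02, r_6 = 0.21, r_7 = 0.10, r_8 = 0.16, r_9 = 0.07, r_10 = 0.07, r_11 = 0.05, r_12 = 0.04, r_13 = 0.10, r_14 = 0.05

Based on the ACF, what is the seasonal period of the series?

The largest autocorrelation is r_2 = 0.41, with weaker echoes at lags 4 (0.22), 6 (0.21) and 8 (0.16); the remaining lags stay at or below 0.10.
The dominant spike at lag 2 indicates a seasonal period of 2.

2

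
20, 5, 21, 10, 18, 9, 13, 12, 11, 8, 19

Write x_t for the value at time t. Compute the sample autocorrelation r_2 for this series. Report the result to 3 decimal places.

Mean x̄ = (20 + 5 + 21 + 10 + 18 + 9 + 13 + 12 + 11 + 8 + 19)/11 = 13.2727
Numerator Σ_{t=1}^{9}(x_t−x̄)(x_{t+2}−x̄) = 128.0331
Denominator Σ(x_t−x̄)² = 292.1818
r_2 = 128.0331 / 292.1818 = 0.438

0.438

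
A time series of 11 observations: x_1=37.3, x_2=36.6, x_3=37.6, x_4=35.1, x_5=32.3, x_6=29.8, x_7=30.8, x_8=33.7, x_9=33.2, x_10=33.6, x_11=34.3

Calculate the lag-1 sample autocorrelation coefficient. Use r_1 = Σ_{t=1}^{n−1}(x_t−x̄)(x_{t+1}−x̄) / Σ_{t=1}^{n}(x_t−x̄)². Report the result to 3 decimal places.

Mean x̄ = (37.3 + 36.6 + 37.6 + 35.1 + 32.3 + 29.8 + 30.8 + 33.7 + 33.2 + 33.6 + 34.3)/11 = 34.0273
Numerator Σ_{t=1}^{10}(x_t−x̄)(x_{t+1}−x̄) = 42.0993
Denominator Σ(x_t−x̄)² = 63.5618
r_1 = 42.0993 / 63.5618 = 0.662

0.662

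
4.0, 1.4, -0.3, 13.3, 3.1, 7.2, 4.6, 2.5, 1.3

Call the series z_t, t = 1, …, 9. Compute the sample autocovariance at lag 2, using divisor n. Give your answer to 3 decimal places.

Mean z̄ = (4.0 + 1.4 − 0.3 + 13.3 + 3.1 + 7.2 + 4.6 + 2.5 + 1.3)/9 = 4.1222
Σ_{t=1}^{7}(z_t−z̄)(z_{t+2}−z̄) = 1.4946
γ_2 = 1.4946 / 9 = 0.166

0.166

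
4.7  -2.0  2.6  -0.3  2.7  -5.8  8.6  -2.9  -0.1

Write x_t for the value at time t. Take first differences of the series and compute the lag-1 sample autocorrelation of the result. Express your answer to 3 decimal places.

-0.798

First differences Δx: -6.7, 4.6, -2.9, 3.0, -8.5, 14.4, -11.5, 2.8
Mean of differences = -0.6000
Numerator Σ(Δx_t−Δx̄)(Δx_{t+1}−Δx̄) = -399.4600
Denominator Σ(Δx_t−Δx̄)² = 500.2800
r_1(Δx) = -399.4600 / 500.2800 = -0.798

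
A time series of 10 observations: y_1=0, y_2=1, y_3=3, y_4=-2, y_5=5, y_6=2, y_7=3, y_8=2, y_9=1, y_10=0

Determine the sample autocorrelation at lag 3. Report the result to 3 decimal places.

-0.051

Mean ȳ = (0 + 1 + 3 − 2 + 5 + 2 + 3 + 2 + 1 + 0)/10 = 1.5000
Σ(y_t−ȳ)(y_{t+3}−ȳ) = (5.2500) + (-1.7500) + (0.7500) + (-5.2500) + (1.7500) + (-0.2500) + (-2.2500) = -1.7500
Denominator Σ(y_t−ȳ)² = 34.5000
r_3 = -1.7500 / 34.5000 = -0.051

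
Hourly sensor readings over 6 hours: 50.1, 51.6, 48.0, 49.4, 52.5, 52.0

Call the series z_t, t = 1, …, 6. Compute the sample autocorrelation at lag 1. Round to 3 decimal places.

Mean z̄ = (50.1 + 51.6 + 48.0 + 49.4 + 52.5 + 52.0)/6 = 50.6000
Deviations from mean: -0.5000, 1.0000, -2.6000, -1.2000, 1.9000, 1.4000
Σ(z_t−z̄)(z_{t+1}−z̄) = (-0.5000) + (-2.6000) + (3.1200) + (-2.2800) + (2.6600) = 0.4000
Denominator Σ(z_t−z̄)² = 15.0200
r_1 = 0.4000 / 15.0200 = 0.027

0.027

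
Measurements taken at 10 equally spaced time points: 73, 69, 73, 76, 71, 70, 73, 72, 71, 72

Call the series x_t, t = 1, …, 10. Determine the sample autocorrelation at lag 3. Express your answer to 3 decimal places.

0.324

Mean x̄ = (73 + 69 + 73 + 76 + 71 + 70 + 73 + 72 + 71 + 72)/10 = 72.0000
Σ(x_t−x̄)(x_{t+3}−x̄) = (4.0000) + (3.0000) + (-2.0000) + (4.0000) + (0.0000) + (2.0000) + (0.0000) = 11.0000
Denominator Σ(x_t−x̄)² = 34.0000
r_3 = 11.0000 / 34.0000 = 0.324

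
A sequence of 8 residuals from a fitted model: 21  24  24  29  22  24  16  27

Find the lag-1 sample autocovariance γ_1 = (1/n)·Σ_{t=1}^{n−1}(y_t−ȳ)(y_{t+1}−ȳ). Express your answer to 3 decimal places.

Mean ȳ = (21 + 24 + 24 + 29 + 22 + 24 + 16 + 27)/8 = 23.3750
Deviations: -2.3750, 0.6250, 0.6250, 5.6250, -1.3750, 0.6250, -7.3750, 3.6250
Σ_{t=1}^{7}(y_t−ȳ)(y_{t+1}−ȳ) = -37.5156
γ_1 = -37.5156 / 8 = -4.689

-4.689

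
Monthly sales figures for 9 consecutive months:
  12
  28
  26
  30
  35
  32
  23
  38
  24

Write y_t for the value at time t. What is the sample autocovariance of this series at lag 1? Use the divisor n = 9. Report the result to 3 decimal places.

Mean ȳ = (12 + 28 + 26 + 30 + 35 + 32 + 23 + 38 + 24)/9 = 27.5556
Σ_{t=1}^{8}(y_t−ȳ)(y_{t+1}−ȳ) = -65.0864
γ_1 = -65.0864 / 9 = -7.232

-7.232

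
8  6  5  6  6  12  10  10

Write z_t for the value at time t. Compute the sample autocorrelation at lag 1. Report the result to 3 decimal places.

Mean z̄ = (8 + 6 + 5 + 6 + 6 + 12 + 10 + 10)/8 = 7.8750
Deviations from mean: 0.1250, -1.8750, -2.8750, -1.8750, -1.8750, 4.1250, 2.1250, 2.1250
Σ(z_t−z̄)(z_{t+1}−z̄) = (-0.2344) + (5.3906) + (5.3906) + (3.5156) + (-7.7344) + (8.7656) + (4.5156) = 19.6094
Denominator Σ(z_t−z̄)² = 44.8750
r_1 = 19.6094 / 44.8750 = 0.437

0.437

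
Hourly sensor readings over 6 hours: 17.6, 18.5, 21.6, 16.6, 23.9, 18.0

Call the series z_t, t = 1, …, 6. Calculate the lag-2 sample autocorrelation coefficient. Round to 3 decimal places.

Mean z̄ = (17.6 + 18.5 + 21.6 + 16.6 + 23.9 + 18.0)/6 = 19.3667
Numerator Σ_{t=1}^{4}(z_t−z̄)(z_{t+2}−z̄) = 12.3578
Denominator Σ(z_t−z̄)² = 38.9333
r_2 = 12.3578 / 38.9333 = 0.317

0.317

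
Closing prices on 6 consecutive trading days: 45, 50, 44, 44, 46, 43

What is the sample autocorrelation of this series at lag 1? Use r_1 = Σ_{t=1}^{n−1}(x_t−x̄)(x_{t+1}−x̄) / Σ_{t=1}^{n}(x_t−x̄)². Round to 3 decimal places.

-0.270

Mean x̄ = (45 + 50 + 44 + 44 + 46 + 43)/6 = 45.3333
Numerator Σ_{t=1}^{5}(x_t−x̄)(x_{t+1}−x̄) = -8.4444
Denominator Σ(x_t−x̄)² = 31.3333
r_1 = -8.4444 / 31.3333 = -0.270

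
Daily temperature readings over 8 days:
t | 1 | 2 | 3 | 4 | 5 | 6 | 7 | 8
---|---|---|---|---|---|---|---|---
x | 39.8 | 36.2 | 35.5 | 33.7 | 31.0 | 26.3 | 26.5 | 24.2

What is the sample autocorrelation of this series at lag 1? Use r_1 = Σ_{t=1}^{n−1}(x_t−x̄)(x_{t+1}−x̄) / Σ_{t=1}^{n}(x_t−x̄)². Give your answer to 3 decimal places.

Mean x̄ = (39.8 + 36.2 + 35.5 + 33.7 + 31.0 + 26.3 + 26.5 + 24.2)/8 = 31.6500
Deviations from mean: 8.1500, 4.5500, 3.8500, 2.0500, -0.6500, -5.3500, -5.1500, -7.4500
Σ(x_t−x̄)(x_{t+1}−x̄) = (37.0825) + (17.5175) + (7.8925) + (-1.3325) + (3.4775) + (27.5525) + (38.3675) = 130.5575
Denominator Σ(x_t−x̄)² = 217.2200
r_1 = 130.5575 / 217.2200 = 0.601

0.601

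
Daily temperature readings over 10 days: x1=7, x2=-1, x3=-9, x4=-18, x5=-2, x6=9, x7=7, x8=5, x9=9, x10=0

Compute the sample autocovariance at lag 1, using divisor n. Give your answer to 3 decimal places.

32.451

Mean x̄ = (7 − 1 − 9 − 18 − 2 + 9 + 7 + 5 + 9 + 0)/10 = 0.7000
Σ_{t=1}^{9}(x_t−x̄)(x_{t+1}−x̄) = 324.5100
γ_1 = 324.5100 / 10 = 32.451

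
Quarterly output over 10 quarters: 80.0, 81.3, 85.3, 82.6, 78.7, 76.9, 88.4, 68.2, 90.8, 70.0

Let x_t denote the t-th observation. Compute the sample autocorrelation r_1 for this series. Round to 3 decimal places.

-0.722

Mean x̄ = (80.0 + 81.3 + 85.3 + 82.6 + 78.7 + 76.9 + 88.4 + 68.2 + 90.8 + 70.0)/10 = 80.2200
Numerator Σ_{t=1}^{9}(x_t−x̄)(x_{t+1}−x̄) = -342.0124
Denominator Σ(x_t−x̄)² = 473.7960
r_1 = -342.0124 / 473.7960 = -0.722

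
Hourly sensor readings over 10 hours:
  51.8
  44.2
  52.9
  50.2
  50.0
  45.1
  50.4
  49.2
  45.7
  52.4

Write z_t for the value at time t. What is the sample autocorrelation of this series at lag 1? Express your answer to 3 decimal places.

Mean z̄ = (51.8 + 44.2 + 52.9 + 50.2 + 50.0 + 45.1 + 50.4 + 49.2 + 45.7 + 52.4)/10 = 49.1900
Numerator Σ_{t=1}^{9}(z_t−z̄)(z_{t+1}−z̄) = -46.4591
Denominator Σ(z_t−z̄)² = 87.8290
r_1 = -46.4591 / 87.8290 = -0.529

-0.529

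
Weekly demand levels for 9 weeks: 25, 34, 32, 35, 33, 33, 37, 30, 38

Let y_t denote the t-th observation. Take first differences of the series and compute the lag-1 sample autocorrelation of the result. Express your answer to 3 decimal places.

-0.535

First differences Δy: 9, -2, 3, -2, 0, 4, -7, 8
Mean of differences = 1.6250
Numerator Σ(Δy_t−Δȳ)(Δy_{t+1}−Δȳ) = -110.1406
Denominator Σ(Δy_t−Δȳ)² = 205.8750
r_1(Δy) = -110.1406 / 205.8750 = -0.535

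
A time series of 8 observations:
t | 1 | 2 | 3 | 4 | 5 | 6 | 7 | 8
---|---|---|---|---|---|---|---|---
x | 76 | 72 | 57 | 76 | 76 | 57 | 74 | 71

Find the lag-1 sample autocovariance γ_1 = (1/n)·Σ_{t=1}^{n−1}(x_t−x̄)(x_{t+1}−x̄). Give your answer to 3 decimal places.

Mean x̄ = (76 + 72 + 57 + 76 + 76 + 57 + 74 + 71)/8 = 69.8750
Deviations: 6.1250, 2.1250, -12.8750, 6.1250, 6.1250, -12.8750, 4.1250, 1.1250
Σ_{t=1}^{7}(x_t−x̄)(x_{t+1}−x̄) = -183.0156
γ_1 = -183.0156 / 8 = -22.877

-22.877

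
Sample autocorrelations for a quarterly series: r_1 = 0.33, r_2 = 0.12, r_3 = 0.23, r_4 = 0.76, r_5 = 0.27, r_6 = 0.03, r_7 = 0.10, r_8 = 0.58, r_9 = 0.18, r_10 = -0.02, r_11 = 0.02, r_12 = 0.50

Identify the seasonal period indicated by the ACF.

The largest autocorrelation is r_4 = 0.76, with weaker echoes at lags 8 (0.58) and 12 (0.50); the remaining lags stay at or below 0.33. The elevated value at lag 1 (0.33), dropping to 0.12 at lag 2, reflects decaying short-term dependence rather than seasonality.
The dominant spike at lag 4 indicates a seasonal period of 4.

4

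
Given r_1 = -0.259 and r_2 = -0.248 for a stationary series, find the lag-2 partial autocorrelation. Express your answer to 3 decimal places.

-0.338

φ_{22} = (r_2 − r_1²) / (1 − r_1²)
r_1² = (-0.259)² = 0.067081
Numerator = -0.248 − 0.0671 = -0.3151; denominator = 1 − 0.0671 = 0.9329
φ_{22} = -0.3151 / 0.9329 = -0.338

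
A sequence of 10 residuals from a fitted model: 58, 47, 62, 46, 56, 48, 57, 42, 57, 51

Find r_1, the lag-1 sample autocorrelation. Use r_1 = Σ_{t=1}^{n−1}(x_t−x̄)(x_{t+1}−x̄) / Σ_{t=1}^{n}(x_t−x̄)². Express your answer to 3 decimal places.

Mean x̄ = (58 + 47 + 62 + 46 + 56 + 48 + 57 + 42 + 57 + 51)/10 = 52.4000
Numerator Σ_{t=1}^{9}(x_t−x̄)(x_{t+1}−x̄) = -304.7600
Denominator Σ(x_t−x̄)² = 378.4000
r_1 = -304.7600 / 378.4000 = -0.805

-0.805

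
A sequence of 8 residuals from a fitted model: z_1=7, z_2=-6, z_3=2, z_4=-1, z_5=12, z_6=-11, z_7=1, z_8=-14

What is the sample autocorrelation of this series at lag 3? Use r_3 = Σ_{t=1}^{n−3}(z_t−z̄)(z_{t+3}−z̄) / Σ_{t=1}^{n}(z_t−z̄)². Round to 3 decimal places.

Mean z̄ = (7 − 6 + 2 − 1 + 12 − 11 + 1 − 14)/8 = -1.2500
Deviations from mean: 8.2500, -4.7500, 3.2500, 0.2500, 13.2500, -9.7500, 2.2500, -12.7500
Σ(z_t−z̄)(z_{t+3}−z̄) = (2.0625) + (-62.9375) + (-31.6875) + (0.5625) + (-168.9375) = -260.9375
Denominator Σ(z_t−z̄)² = 539.5000
r_3 = -260.9375 / 539.5000 = -0.484

-0.484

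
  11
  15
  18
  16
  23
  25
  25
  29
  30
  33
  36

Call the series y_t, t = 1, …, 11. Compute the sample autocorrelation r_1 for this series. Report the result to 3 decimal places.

Mean ȳ = (11 + 15 + 18 + 16 + 23 + 25 + 25 + 29 + 30 + 33 + 36)/11 = 23.7273
Numerator Σ_{t=1}^{10}(y_t−ȳ)(y_{t+1}−ȳ) = 423.3802
Denominator Σ(y_t−ȳ)² = 638.1818
r_1 = 423.3802 / 638.1818 = 0.663

0.663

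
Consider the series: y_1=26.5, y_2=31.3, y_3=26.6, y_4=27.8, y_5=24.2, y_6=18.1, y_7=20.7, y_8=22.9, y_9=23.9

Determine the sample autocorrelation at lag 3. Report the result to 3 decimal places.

-0.134

Mean ȳ = (26.5 + 31.3 + 26.6 + 27.8 + 24.2 + 18.1 + 20.7 + 22.9 + 23.9)/9 = 24.6667
Numerator Σ_{t=1}^{6}(y_t−ȳ)(y_{t+3}−ȳ) = -16.6167
Denominator Σ(y_t−ȳ)² = 123.7000
r_3 = -16.6167 / 123.7000 = -0.134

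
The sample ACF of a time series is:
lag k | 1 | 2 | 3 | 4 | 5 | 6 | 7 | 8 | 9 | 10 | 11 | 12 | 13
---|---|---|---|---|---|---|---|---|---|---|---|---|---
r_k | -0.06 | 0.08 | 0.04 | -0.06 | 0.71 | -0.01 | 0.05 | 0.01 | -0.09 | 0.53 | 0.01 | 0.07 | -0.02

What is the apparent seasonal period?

The largest autocorrelation is r_5 = 0.71, with a weaker echo at lag 10 (0.53); the remaining lags stay at or below 0.08.
The dominant spike at lag 5 indicates a seasonal period of 5.

5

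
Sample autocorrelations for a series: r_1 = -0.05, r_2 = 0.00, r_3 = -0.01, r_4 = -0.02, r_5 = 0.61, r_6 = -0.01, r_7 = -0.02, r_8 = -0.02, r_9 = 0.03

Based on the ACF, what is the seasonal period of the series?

5

The largest autocorrelation is r_5 = 0.61; the remaining lags stay at or below 0.03.
The dominant spike at lag 5 indicates a seasonal period of 5.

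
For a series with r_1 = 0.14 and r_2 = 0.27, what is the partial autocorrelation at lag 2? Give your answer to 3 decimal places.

φ_{22} = (r_2 − r_1²) / (1 − r_1²)
r_1² = (0.14)² = 0.0196
Numerator = 0.27 − 0.0196 = 0.2504; denominator = 1 − 0.0196 = 0.9804
φ_{22} = 0.2504 / 0.9804 = 0.255

0.255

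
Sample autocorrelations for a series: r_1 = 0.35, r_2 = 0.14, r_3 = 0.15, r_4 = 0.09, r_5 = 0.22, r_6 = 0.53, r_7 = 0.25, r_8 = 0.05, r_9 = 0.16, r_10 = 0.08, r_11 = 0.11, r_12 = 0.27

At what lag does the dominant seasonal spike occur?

6

The largest autocorrelation is r_6 = 0.53; the remaining lags stay at or below 0.35. The elevated value at lag 1 (0.35), dropping to 0.14 at lag 2, reflects decaying short-term dependence rather than seasonality.
The dominant spike at lag 6 indicates a seasonal period of 6.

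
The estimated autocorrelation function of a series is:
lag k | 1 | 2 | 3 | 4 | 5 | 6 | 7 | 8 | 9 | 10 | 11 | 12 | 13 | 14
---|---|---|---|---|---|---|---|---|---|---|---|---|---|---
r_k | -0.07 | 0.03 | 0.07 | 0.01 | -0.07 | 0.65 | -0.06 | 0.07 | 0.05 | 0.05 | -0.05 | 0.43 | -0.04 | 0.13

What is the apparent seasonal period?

6

The largest autocorrelation is r_6 = 0.65, with a weaker echo at lag 12 (0.43); the remaining lags stay at or below 0.13.
The dominant spike at lag 6 indicates a seasonal period of 6.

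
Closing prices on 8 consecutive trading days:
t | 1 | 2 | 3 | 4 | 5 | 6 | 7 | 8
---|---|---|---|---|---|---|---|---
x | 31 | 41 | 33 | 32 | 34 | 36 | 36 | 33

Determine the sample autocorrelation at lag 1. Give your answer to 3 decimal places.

-0.404

Mean x̄ = (31 + 41 + 33 + 32 + 34 + 36 + 36 + 33)/8 = 34.5000
Σ(x_t−x̄)(x_{t+1}−x̄) = (-22.7500) + (-9.7500) + (3.7500) + (1.2500) + (-0.7500) + (2.2500) + (-2.2500) = -28.2500
Denominator Σ(x_t−x̄)² = 70.0000
r_1 = -28.2500 / 70.0000 = -0.404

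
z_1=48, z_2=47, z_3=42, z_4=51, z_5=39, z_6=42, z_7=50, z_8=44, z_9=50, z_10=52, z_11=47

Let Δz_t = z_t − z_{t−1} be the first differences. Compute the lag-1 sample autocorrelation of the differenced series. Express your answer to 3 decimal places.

-0.568

First differences Δz: -1, -5, 9, -12, 3, 8, -6, 6, 2, -5
Mean of differences = -0.1000
Numerator Σ(Δz_t−Δz̄)(Δz_{t+1}−Δz̄) = -241.5100
Denominator Σ(Δz_t−Δz̄)² = 424.9000
r_1(Δz) = -241.5100 / 424.9000 = -0.568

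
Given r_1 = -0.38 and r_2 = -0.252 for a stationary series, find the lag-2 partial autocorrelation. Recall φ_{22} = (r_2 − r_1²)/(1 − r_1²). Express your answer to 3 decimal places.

φ_{22} = (r_2 − r_1²) / (1 − r_1²)
r_1² = (-0.38)² = 0.1444
Numerator = -0.252 − 0.1444 = -0.3964; denominator = 1 − 0.1444 = 0.8556
φ_{22} = -0.3964 / 0.8556 = -0.463

-0.463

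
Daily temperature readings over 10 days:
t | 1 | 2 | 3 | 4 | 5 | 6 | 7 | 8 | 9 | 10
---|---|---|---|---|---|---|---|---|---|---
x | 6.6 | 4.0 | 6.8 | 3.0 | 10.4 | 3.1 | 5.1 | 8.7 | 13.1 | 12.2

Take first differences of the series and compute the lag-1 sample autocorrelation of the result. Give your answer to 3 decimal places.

First differences Δx: -2.6, 2.8, -3.8, 7.4, -7.3, 2.0, 3.6, 4.4, -0.9
Mean of differences = 0.6222
Numerator Σ(Δx_t−Δx̄)(Δx_{t+1}−Δx̄) = -101.6294
Denominator Σ(Δx_t−Δx̄)² = 170.7356
r_1(Δx) = -101.6294 / 170.7356 = -0.595

-0.595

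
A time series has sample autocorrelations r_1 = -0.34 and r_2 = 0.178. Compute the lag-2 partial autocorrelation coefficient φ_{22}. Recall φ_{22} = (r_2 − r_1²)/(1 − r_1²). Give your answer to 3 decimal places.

0.071

φ_{22} = (r_2 − r_1²) / (1 − r_1²)
r_1² = (-0.34)² = 0.1156
Numerator = 0.178 − 0.1156 = 0.0624; denominator = 1 − 0.1156 = 0.8844
φ_{22} = 0.0624 / 0.8844 = 0.071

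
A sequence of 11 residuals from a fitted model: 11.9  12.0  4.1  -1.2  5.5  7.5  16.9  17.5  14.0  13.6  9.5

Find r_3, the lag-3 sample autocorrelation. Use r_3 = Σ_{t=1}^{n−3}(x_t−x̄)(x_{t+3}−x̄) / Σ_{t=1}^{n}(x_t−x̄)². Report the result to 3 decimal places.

Mean x̄ = (11.9 + 12.0 + 4.1 − 1.2 + 5.5 + 7.5 + 16.9 + 17.5 + 14.0 + 13.6 + 9.5)/11 = 10.1182
Numerator Σ_{t=1}^{8}(x_t−x̄)(x_{t+3}−x̄) = -115.0628
Denominator Σ(x_t−x̄)² = 327.2764
r_3 = -115.0628 / 327.2764 = -0.352

-0.352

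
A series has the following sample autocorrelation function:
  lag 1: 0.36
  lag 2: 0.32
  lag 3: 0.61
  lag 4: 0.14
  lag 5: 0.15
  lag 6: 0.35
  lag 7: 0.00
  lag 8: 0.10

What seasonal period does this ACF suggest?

3

The largest autocorrelation is r_3 = 0.61; the remaining lags stay at or below 0.36. The elevated value at lag 1 (0.36), dropping to 0.32 at lag 2, reflects decaying short-term dependence rather than seasonality.
The dominant spike at lag 3 indicates a seasonal period of 3.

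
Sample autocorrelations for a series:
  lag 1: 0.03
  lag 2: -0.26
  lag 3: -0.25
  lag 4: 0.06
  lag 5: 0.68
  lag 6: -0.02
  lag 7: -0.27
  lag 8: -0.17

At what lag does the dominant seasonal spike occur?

5

The largest autocorrelation is r_5 = 0.68; the remaining lags stay at or below 0.06.
The dominant spike at lag 5 indicates a seasonal period of 5.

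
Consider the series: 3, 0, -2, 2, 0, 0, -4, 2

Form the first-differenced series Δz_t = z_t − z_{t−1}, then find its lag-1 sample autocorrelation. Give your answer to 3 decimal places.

First differences Δz: -3, -2, 4, -2, 0, -4, 6
Mean of differences = -0.1429
Numerator Σ(Δz_t−Δz̄)(Δz_{t+1}−Δz̄) = -34.5918
Denominator Σ(Δz_t−Δz̄)² = 84.8571
r_1(Δz) = -34.5918 / 84.8571 = -0.408

-0.408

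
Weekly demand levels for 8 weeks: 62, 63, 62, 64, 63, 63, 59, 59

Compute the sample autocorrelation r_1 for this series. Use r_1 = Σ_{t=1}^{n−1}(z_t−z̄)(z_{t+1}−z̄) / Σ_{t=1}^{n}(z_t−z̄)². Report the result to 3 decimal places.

0.371

Mean z̄ = (62 + 63 + 62 + 64 + 63 + 63 + 59 + 59)/8 = 61.8750
Deviations from mean: 0.1250, 1.1250, 0.1250, 2.1250, 1.1250, 1.1250, -2.8750, -2.8750
Σ(z_t−z̄)(z_{t+1}−z̄) = (0.1406) + (0.1406) + (0.2656) + (2.3906) + (1.2656) + (-3.2344) + (8.2656) = 9.2344
Denominator Σ(z_t−z̄)² = 24.8750
r_1 = 9.2344 / 24.8750 = 0.371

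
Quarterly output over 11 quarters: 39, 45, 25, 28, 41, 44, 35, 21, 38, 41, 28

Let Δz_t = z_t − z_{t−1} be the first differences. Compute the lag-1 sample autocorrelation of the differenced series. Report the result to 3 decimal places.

-0.173

First differences Δz: 6, -20, 3, 13, 3, -9, -14, 17, 3, -13
Mean of differences = -1.1000
Numerator Σ(Δz_t−Δz̄)(Δz_{t+1}−Δz̄) = -234.6100
Denominator Σ(Δz_t−Δz̄)² = 1354.9000
r_1(Δz) = -234.6100 / 1354.9000 = -0.173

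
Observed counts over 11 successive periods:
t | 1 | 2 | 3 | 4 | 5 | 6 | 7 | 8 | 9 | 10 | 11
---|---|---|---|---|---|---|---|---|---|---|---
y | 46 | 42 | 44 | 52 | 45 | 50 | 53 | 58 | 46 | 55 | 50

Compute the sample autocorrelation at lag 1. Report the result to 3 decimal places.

Mean ȳ = (46 + 42 + 44 + 52 + 45 + 50 + 53 + 58 + 46 + 55 + 50)/11 = 49.1818
Numerator Σ_{t=1}^{10}(y_t−ȳ)(y_{t+1}−ȳ) = 25.2397
Denominator Σ(y_t−ȳ)² = 251.6364
r_1 = 25.2397 / 251.6364 = 0.100

0.100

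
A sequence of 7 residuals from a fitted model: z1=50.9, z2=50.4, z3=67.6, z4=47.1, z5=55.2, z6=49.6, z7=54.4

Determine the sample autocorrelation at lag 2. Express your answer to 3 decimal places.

Mean z̄ = (50.9 + 50.4 + 67.6 + 47.1 + 55.2 + 49.6 + 54.4)/7 = 53.6000
Deviations from mean: -2.7000, -3.2000, 14.0000, -6.5000, 1.6000, -4.0000, 0.8000
Σ(z_t−z̄)(z_{t+2}−z̄) = (-37.8000) + (20.8000) + (22.4000) + (26.0000) + (1.2800) = 32.6800
Denominator Σ(z_t−z̄)² = 274.9800
r_2 = 32.6800 / 274.9800 = 0.119

0.119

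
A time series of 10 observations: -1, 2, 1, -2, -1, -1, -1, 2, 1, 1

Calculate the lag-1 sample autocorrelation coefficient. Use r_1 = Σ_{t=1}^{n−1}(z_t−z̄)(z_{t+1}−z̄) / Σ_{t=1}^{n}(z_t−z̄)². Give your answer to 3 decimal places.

Mean z̄ = (-1 + 2 + 1 − 2 − 1 − 1 − 1 + 2 + 1 + 1)/10 = 0.1000
Numerator Σ_{t=1}^{9}(z_t−z̄)(z_{t+1}−z̄) = 2.8900
Denominator Σ(z_t−z̄)² = 18.9000
r_1 = 2.8900 / 18.9000 = 0.153

0.153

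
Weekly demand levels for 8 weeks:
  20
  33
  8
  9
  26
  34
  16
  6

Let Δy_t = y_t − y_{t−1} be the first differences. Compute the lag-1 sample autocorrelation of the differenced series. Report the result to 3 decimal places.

-0.129

First differences Δy: 13, -25, 1, 17, 8, -18, -10
Mean of differences = -2.0000
Numerator Σ(Δy_t−Δȳ)(Δy_{t+1}−Δȳ) = -199.0000
Denominator Σ(Δy_t−Δȳ)² = 1544.0000
r_1(Δy) = -199.0000 / 1544.0000 = -0.129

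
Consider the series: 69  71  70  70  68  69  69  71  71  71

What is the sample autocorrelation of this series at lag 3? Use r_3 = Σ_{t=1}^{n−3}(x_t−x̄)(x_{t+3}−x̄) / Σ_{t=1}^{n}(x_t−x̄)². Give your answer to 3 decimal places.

-0.590

Mean x̄ = (69 + 71 + 70 + 70 + 68 + 69 + 69 + 71 + 71 + 71)/10 = 69.9000
Numerator Σ_{t=1}^{7}(x_t−x̄)(x_{t+3}−x̄) = -6.4300
Denominator Σ(x_t−x̄)² = 10.9000
r_3 = -6.4300 / 10.9000 = -0.590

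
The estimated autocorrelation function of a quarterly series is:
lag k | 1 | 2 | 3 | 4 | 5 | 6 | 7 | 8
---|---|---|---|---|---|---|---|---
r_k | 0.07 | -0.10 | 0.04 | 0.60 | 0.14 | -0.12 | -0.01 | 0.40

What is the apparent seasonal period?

The largest autocorrelation is r_4 = 0.60, with a weaker echo at lag 8 (0.40); the remaining lags stay at or below 0.14.
The dominant spike at lag 4 indicates a seasonal period of 4.

4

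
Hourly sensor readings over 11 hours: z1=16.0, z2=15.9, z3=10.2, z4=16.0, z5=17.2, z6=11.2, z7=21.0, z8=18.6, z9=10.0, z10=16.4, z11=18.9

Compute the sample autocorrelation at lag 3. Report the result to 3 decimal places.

Mean z̄ = (16.0 + 15.9 + 10.2 + 16.0 + 17.2 + 11.2 + 21.0 + 18.6 + 10.0 + 16.4 + 18.9)/11 = 15.5818
Numerator Σ_{t=1}^{8}(z_t−z̄)(z_{t+3}−z̄) = 70.3281
Denominator Σ(z_t−z̄)² = 132.5364
r_3 = 70.3281 / 132.5364 = 0.531

0.531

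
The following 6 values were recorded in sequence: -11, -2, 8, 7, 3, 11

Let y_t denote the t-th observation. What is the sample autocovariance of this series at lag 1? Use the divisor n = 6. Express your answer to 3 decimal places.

11.037

Mean ȳ = (-11 − 2 + 8 + 7 + 3 + 11)/6 = 2.6667
Deviations: -13.6667, -4.6667, 5.3333, 4.3333, 0.3333, 8.3333
Σ_{t=1}^{5}(y_t−ȳ)(y_{t+1}−ȳ) = 66.2222
γ_1 = 66.2222 / 6 = 11.037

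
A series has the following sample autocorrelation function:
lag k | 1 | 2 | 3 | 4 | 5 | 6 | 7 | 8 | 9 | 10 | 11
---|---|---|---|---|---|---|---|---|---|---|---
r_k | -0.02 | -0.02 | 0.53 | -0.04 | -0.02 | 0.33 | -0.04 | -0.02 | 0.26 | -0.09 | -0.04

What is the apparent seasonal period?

3

The largest autocorrelation is r_3 = 0.53, with weaker echoes at lags 6 (0.33) and 9 (0.26); the remaining lags stay at or below -0.02.
The dominant spike at lag 3 indicates a seasonal period of 3.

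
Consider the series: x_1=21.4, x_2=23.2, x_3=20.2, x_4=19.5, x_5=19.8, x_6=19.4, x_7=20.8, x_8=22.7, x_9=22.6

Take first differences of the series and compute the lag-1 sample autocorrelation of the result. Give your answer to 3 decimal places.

-0.091

First differences Δx: 1.8, -3.0, -0.7, 0.3, -0.4, 1.4, 1.9, -0.1
Mean of differences = 0.1500
Numerator Σ(Δx_t−Δx̄)(Δx_{t+1}−Δx̄) = -1.6675
Denominator Σ(Δx_t−Δx̄)² = 18.3800
r_1(Δx) = -1.6675 / 18.3800 = -0.091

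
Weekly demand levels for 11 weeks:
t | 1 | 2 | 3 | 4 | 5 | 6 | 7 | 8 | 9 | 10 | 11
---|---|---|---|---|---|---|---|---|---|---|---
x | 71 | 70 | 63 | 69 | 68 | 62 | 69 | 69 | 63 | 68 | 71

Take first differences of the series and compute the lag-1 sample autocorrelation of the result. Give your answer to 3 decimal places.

First differences Δx: -1, -7, 6, -1, -6, 7, 0, -6, 5, 3
Mean of differences = 0.0000
Numerator Σ(Δx_t−Δx̄)(Δx_{t+1}−Δx̄) = -92.0000
Denominator Σ(Δx_t−Δx̄)² = 242.0000
r_1(Δx) = -92.0000 / 242.0000 = -0.380

-0.380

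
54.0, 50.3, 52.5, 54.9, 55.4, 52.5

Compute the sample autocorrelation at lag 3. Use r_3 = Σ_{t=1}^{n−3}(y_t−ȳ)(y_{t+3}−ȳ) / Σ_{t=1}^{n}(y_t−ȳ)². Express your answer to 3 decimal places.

-0.256

Mean ȳ = (54.0 + 50.3 + 52.5 + 54.9 + 55.4 + 52.5)/6 = 53.2667
Numerator Σ_{t=1}^{3}(y_t−ȳ)(y_{t+3}−ȳ) = -4.5433
Denominator Σ(y_t−ȳ)² = 17.7333
r_3 = -4.5433 / 17.7333 = -0.256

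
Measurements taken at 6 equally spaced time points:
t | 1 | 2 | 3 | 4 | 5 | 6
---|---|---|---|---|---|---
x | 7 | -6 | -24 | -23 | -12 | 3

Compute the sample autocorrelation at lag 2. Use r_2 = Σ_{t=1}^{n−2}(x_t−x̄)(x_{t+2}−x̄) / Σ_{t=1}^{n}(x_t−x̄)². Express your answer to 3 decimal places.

Mean x̄ = (7 − 6 − 24 − 23 − 12 + 3)/6 = -9.1667
Deviations from mean: 16.1667, 3.1667, -14.8333, -13.8333, -2.8333, 12.1667
Σ(x_t−x̄)(x_{t+2}−x̄) = (-239.8056) + (-43.8056) + (42.0278) + (-168.3056) = -409.8889
Denominator Σ(x_t−x̄)² = 838.8333
r_2 = -409.8889 / 838.8333 = -0.489

-0.489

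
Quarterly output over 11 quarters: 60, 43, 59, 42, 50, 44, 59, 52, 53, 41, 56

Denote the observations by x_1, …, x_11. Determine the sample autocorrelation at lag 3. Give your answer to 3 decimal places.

Mean x̄ = (60 + 43 + 59 + 42 + 50 + 44 + 59 + 52 + 53 + 41 + 56)/11 = 50.8182
Numerator Σ_{t=1}^{8}(x_t−x̄)(x_{t+3}−x̄) = -292.5537
Denominator Σ(x_t−x̄)² = 533.6364
r_3 = -292.5537 / 533.6364 = -0.548

-0.548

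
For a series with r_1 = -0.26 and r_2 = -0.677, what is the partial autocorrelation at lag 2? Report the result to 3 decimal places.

-0.799

φ_{22} = (r_2 − r_1²) / (1 − r_1²)
r_1² = (-0.26)² = 0.0676
Numerator = -0.677 − 0.0676 = -0.7446; denominator = 1 − 0.0676 = 0.9324
φ_{22} = -0.7446 / 0.9324 = -0.799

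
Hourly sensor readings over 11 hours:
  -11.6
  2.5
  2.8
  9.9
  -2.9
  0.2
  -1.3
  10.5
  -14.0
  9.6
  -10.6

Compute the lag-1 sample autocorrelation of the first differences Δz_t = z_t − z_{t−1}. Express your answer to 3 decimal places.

-0.700

First differences Δz: 14.1, 0.3, 7.1, -12.8, 3.1, -1.5, 11.8, -24.5, 23.6, -20.2
Mean of differences = 0.1000
Numerator Σ(Δz_t−Δz̄)(Δz_{t+1}−Δz̄) = -1491.2900
Denominator Σ(Δz_t−Δz̄)² = 2129.4000
r_1(Δz) = -1491.2900 / 2129.4000 = -0.700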